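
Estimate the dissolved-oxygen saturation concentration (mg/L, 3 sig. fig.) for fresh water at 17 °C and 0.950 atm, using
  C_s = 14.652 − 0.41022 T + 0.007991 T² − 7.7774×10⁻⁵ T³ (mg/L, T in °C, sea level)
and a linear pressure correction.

C_s ≈ 9.13 mg/L

At sea level: C_s = 14.652 − 0.41022×17 + 0.007991×17² − 7.7774×10⁻⁵×17³ = 9.606 mg/L.
Pressure correction: C_s' = 9.606 × 0.950 = 9.125 mg/L.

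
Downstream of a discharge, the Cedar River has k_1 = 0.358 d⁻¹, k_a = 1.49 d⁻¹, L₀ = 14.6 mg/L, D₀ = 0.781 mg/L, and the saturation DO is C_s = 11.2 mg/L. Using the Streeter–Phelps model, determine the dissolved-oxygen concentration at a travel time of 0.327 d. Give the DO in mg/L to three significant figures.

k_1 L₀/(k_a−k_1) = 0.358×14.6/(1.49−0.358) = 5.227/1.132 = 4.617 mg/L.
e^(−k_1 t) = e^(−0.358×0.3270) = 0.8895; e^(−k_a t) = e^(−1.49×0.3270) = 0.6143.
D = 4.617 × (0.8895 − 0.6143) + 0.781 × 0.6143 = 1.271 + 0.4798 = 1.750 mg/L.
DO = C_s − D = 11.2 − 1.750 = 9.450 mg/L.

DO ≈ 9.45 mg/L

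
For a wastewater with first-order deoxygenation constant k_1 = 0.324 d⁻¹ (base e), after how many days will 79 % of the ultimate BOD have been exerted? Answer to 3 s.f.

t ≈ 4.82 d

y/L₀ = 1 − e^(−k_1 t) = 0.79 ⇒ e^(−k_1 t) = 0.210
t = −ln(0.210) / 0.324 = 1.561 / 0.324 = 4.817 d.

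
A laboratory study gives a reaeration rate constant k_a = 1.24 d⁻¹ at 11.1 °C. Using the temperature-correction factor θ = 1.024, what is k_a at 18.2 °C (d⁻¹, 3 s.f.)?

k_a(T₂) = k_a(T₁) · θ^(T₂−T₁) = 1.24 × 1.024^(18.2−11.1)
= 1.24 × 1.024^7.10 = 1.24 × 1.183 = 1.467 d⁻¹.

k_a ≈ 1.47 d⁻¹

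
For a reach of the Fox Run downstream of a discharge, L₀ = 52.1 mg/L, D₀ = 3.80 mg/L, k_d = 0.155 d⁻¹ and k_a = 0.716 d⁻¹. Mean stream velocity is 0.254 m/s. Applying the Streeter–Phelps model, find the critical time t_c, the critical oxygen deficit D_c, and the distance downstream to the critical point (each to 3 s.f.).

t_c ≈ 2.18 d; D_c ≈ 8.04 mg/L; x_c ≈ 47.9 km

With k_a/k_d = 4.619 and 1 − D₀(k_a−k_d)/(k_d L₀) = 0.7360,
t_c = ln(4.619 × 0.7360) / (0.716 − 0.155) = ln(3.400) / 0.5610 = 1.224/0.5610 = 2.181 d.
D_c = (k_d/k_a) L₀ e^(−k_d t_c) = (0.155/0.716) × 52.1 × e^(−0.155×2.181) = 0.2165 × 52.1 × 0.7131 = 8.043 mg/L.
x_c = v t_c = 0.254 m/s × 2.181 d × 86400 s/d = 47870 m ≈ 47.9 km.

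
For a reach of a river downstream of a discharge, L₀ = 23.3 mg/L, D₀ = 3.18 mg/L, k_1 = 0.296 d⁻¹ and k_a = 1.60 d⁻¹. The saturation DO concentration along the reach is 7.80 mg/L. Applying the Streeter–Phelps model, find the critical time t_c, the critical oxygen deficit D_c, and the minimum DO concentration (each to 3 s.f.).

t_c ≈ 0.589 d; D_c ≈ 3.62 mg/L; min DO ≈ 4.18 mg/L

At the critical point dD/dt = 0, so k_1 L₀ e^(−k_1 t) = k_a D. Substituting D(t) from the Streeter–Phelps equation and solving for t gives
t_c = ln[(k_a/k_1)(1 − D₀(k_a−k_1)/(k_1 L₀))] / (k_a−k_1).
Here k_a−k_1 = 1.304 d⁻¹ and 1 − D₀(k_a−k_1)/(k_1 L₀) = 1 − 3.18×1.304/(0.296×23.3) = 0.3987, so
t_c = ln(5.405 × 0.3987) / 1.304 = 0.7680 / 1.304 = 0.5889 d.
D_c = (k_1/k_a) L₀ e^(−k_1 t_c) = (0.296/1.60) × 23.3 × e^(−0.296×0.5889) = 0.1850 × 23.3 × 0.8400 = 3.621 mg/L.
Minimum DO = C_s − D_c = 7.80 − 3.621 = 4.179 mg/L.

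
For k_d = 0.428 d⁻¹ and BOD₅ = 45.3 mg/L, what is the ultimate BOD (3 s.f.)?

BOD₅ = L₀(1 − e^(−5k_d)) ⇒ L₀ = BOD₅ / (1 − e^(−5×0.428))
= 45.3 / (1 − 0.1177) = 45.3 / 0.8823 = 51.34 mg/L.

L₀ ≈ 51.3 mg/L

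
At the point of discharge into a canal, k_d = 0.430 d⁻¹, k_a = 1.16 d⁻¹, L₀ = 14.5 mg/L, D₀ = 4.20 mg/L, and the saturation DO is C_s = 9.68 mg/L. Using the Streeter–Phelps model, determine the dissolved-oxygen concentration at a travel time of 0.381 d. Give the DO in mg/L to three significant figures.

k_d L₀/(k_a−k_d) = 0.430×14.5/(1.16−0.430) = 6.235/0.7300 = 8.541 mg/L.
e^(−k_d t) = e^(−0.430×0.3810) = 0.8489; e^(−k_a t) = e^(−1.16×0.3810) = 0.6428.
D = 8.541 × (0.8489 − 0.6428) + 4.20 × 0.6428 = 1.760 + 2.700 = 4.460 mg/L.
DO = C_s − D = 9.68 − 4.460 = 5.220 mg/L.

DO ≈ 5.22 mg/L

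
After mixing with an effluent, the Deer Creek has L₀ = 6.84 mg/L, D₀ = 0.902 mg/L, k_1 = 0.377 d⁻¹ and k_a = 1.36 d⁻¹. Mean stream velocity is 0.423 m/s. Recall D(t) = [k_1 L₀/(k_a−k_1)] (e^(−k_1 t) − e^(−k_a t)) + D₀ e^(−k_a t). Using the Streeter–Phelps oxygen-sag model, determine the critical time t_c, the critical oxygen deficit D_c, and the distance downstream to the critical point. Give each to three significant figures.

t_c = [1/(k_a−k_1)] ln[(k_a/k_1)(1 − D₀(k_a−k_1)/(k_1 L₀))]
= [1/(1.36−0.377)] ln[(1.36/0.377)(1 − 0.902×0.9830/(0.377×6.84))]
= (1/0.9830) ln[3.607 × 0.6562] = 1.017 × ln(2.367) = 1.017 × 0.8616 = 0.8765 d.
L(t_c) = L₀ e^(−k_1 t_c) = 6.84 × 0.7186 = 4.915 mg/L, and at the critical point k_a D_c = k_1 L, so D_c = (0.377/1.36) × 4.915 = 1.363 mg/L.
x_c = v t_c = 0.423 m/s × 0.8765 d × 86400 s/d = 32040 m ≈ 32.0 km.

t_c ≈ 0.877 d; D_c ≈ 1.36 mg/L; x_c ≈ 32.0 km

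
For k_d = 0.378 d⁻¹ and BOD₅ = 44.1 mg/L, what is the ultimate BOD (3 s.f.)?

L₀ ≈ 51.9 mg/L

BOD₅ = L₀(1 − e^(−5k_d)) ⇒ L₀ = BOD₅ / (1 − e^(−5×0.378))
= 44.1 / (1 − 0.1511) = 44.1 / 0.8489 = 51.95 mg/L.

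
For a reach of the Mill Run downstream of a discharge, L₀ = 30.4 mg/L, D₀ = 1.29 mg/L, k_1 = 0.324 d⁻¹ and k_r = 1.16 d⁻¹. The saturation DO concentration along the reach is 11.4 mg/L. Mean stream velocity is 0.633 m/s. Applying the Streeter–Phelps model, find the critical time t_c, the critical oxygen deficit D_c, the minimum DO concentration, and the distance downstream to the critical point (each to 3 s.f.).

t_c ≈ 1.39 d; D_c ≈ 5.42 mg/L; min DO ≈ 5.98 mg/L; x_c ≈ 75.9 km

At the critical point dD/dt = 0, so k_1 L₀ e^(−k_1 t) = k_r D. Substituting D(t) from the Streeter–Phelps equation and solving for t gives
t_c = ln[(k_r/k_1)(1 − D₀(k_r−k_1)/(k_1 L₀))] / (k_r−k_1).
Here k_r−k_1 = 0.8360 d⁻¹ and 1 − D₀(k_r−k_1)/(k_1 L₀) = 1 − 1.29×0.8360/(0.324×30.4) = 0.8905, so
t_c = ln(3.580 × 0.8905) / 0.8360 = 1.159 / 0.8360 = 1.387 d.
D_c = (k_1/k_r) L₀ e^(−k_1 t_c) = (0.324/1.16) × 30.4 × e^(−0.324×1.387) = 0.2793 × 30.4 × 0.6380 = 5.418 mg/L.
Minimum DO = C_s − D_c = 11.4 − 5.418 = 5.982 mg/L.
x_c = v t_c = 0.633 m/s × 1.387 d × 86400 s/d = 75850 m ≈ 75.9 km.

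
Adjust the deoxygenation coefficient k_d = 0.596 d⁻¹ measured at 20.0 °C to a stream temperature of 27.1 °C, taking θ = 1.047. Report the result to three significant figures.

k_d ≈ 0.826 d⁻¹

k_d(T₂) = k_d(T₁) · θ^(T₂−T₁) = 0.596 × 1.047^(27.1−20.0)
= 0.596 × 1.047^7.10 = 0.596 × 1.386 = 0.8258 d⁻¹.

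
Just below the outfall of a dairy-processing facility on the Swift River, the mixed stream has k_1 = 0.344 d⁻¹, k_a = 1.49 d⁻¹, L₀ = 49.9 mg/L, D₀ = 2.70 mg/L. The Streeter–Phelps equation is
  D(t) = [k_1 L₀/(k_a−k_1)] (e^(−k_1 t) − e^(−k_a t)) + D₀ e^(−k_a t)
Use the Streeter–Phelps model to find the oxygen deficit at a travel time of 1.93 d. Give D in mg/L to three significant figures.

k_1 L₀/(k_a−k_1) = 0.344×49.9/(1.49−0.344) = 17.17/1.146 = 14.98 mg/L.
e^(−k_1 t) = e^(−0.344×1.930) = 0.5148; e^(−k_a t) = e^(−1.49×1.930) = 0.05638.
D = 14.98 × (0.5148 − 0.05638) + 2.70 × 0.05638 = 6.867 + 0.1522 = 7.019 mg/L.

D ≈ 7.02 mg/L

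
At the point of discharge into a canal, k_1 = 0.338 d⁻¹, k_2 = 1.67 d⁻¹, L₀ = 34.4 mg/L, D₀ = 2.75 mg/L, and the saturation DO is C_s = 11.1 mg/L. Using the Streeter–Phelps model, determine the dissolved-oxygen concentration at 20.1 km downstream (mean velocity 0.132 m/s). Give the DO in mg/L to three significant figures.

DO ≈ 6.60 mg/L

Travel time t = x/v = 20.1 km / (0.132 m/s) = 20100 m / 0.132 m/s = 152300 s = 1.762 d.
k_1 L₀/(k_2−k_1) = 0.338×34.4/(1.67−0.338) = 11.63/1.332 = 8.729 mg/L.
e^(−k_1 t) = e^(−0.338×1.762) = 0.5512; e^(−k_2 t) = e^(−1.67×1.762) = 0.05270.
D = 8.729 × (0.5512 − 0.05270) + 2.75 × 0.05270 = 4.351 + 0.1449 = 4.496 mg/L.
DO = C_s − D = 11.1 − 4.496 = 6.604 mg/L.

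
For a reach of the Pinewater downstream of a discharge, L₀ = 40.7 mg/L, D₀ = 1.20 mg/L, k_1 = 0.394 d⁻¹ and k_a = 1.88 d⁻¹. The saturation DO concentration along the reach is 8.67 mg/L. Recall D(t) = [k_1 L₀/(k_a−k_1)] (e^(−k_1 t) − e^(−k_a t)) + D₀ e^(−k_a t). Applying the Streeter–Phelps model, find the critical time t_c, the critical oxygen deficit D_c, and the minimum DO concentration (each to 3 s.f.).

t_c ≈ 0.972 d; D_c ≈ 5.82 mg/L; min DO ≈ 2.85 mg/L

With k_a/k_1 = 4.772 and 1 − D₀(k_a−k_1)/(k_1 L₀) = 0.8888,
t_c = ln(4.772 × 0.8888) / (1.88 − 0.394) = ln(4.241) / 1.486 = 1.445/1.486 = 0.9723 d.
L(t_c) = L₀ e^(−k_1 t_c) = 40.7 × 0.6818 = 27.75 mg/L, and at the critical point k_a D_c = k_1 L, so D_c = (0.394/1.88) × 27.75 = 5.815 mg/L.
Minimum DO = C_s − D_c = 8.67 − 5.815 = 2.855 mg/L.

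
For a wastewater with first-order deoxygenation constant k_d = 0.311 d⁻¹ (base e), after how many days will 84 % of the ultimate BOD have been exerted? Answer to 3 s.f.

t ≈ 5.89 d

y/L₀ = 1 − e^(−k_d t) = 0.84 ⇒ e^(−k_d t) = 0.160
t = −ln(0.160) / 0.311 = 1.833 / 0.311 = 5.893 d.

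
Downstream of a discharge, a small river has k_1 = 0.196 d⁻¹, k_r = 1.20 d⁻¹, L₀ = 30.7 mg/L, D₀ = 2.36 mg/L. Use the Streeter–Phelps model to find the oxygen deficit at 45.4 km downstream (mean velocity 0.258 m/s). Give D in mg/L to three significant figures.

D ≈ 3.71 mg/L

Travel time t = x/v = 45.4 km / (0.258 m/s) = 45400 m / 0.258 m/s = 176000 s = 2.037 d.
k_1 L₀/(k_r−k_1) = 0.196×30.7/(1.20−0.196) = 6.017/1.004 = 5.993 mg/L.
e^(−k_1 t) = e^(−0.196×2.037) = 0.6709; e^(−k_r t) = e^(−1.20×2.037) = 0.08681.
D = 5.993 × (0.6709 − 0.08681) + 2.36 × 0.08681 = 3.500 + 0.2049 = 3.705 mg/L.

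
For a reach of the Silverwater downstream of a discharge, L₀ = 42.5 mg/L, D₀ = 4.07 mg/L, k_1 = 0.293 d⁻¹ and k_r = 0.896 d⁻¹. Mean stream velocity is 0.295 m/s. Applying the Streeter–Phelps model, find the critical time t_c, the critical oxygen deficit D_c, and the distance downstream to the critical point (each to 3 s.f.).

t_c ≈ 1.49 d; D_c ≈ 8.98 mg/L; x_c ≈ 38.0 km

At the critical point dD/dt = 0, so k_1 L₀ e^(−k_1 t) = k_r D. Substituting D(t) from the Streeter–Phelps equation and solving for t gives
t_c = ln[(k_r/k_1)(1 − D₀(k_r−k_1)/(k_1 L₀))] / (k_r−k_1).
Here k_r−k_1 = 0.6030 d⁻¹ and 1 − D₀(k_r−k_1)/(k_1 L₀) = 1 − 4.07×0.6030/(0.293×42.5) = 0.8029, so
t_c = ln(3.058 × 0.8029) / 0.6030 = 0.8983 / 0.6030 = 1.490 d.
D_c = (k_1/k_r) L₀ e^(−k_1 t_c) = (0.293/0.896) × 42.5 × e^(−0.293×1.490) = 0.3270 × 42.5 × 0.6463 = 8.982 mg/L.
x_c = v t_c = 0.295 m/s × 1.490 d × 86400 s/d = 37970 m ≈ 38.0 km.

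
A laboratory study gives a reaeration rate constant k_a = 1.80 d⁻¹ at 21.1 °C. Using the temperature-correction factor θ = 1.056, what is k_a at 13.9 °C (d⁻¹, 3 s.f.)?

k_a ≈ 1.22 d⁻¹

k_a(T₂) = k_a(T₁) · θ^(T₂−T₁) = 1.80 × 1.056^(13.9−21.1)
= 1.80 × 1.056^-7.20 = 1.80 × 0.6755 = 1.216 d⁻¹.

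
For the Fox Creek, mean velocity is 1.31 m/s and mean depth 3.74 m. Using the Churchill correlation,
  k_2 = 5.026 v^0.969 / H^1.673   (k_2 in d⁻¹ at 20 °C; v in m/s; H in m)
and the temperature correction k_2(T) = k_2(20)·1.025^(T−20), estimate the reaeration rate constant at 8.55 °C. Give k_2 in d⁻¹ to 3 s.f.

k_2(20) = 5.026 × 1.31^0.969 / 3.74^1.673 = 5.026 × 1.299 / 9.087 = 0.7185 d⁻¹.
k_2(8.55) = 0.7185 × 1.025^(8.55−20) = 0.7185 × 0.7537 = 0.5416 d⁻¹.

k_2 ≈ 0.542 d⁻¹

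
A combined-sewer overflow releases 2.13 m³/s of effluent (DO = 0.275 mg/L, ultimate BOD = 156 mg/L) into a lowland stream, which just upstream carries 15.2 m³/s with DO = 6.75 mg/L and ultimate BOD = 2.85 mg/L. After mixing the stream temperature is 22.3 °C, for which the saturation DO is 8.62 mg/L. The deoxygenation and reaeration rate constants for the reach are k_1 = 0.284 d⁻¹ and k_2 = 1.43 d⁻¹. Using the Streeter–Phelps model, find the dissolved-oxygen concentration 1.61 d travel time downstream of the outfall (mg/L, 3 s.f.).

DO ≈ 5.49 mg/L

Mixed DO = (15.2×6.75 + 2.13×0.275)/(15.2+2.13) = 103.2/17.33 = 5.954 mg/L.
Mixed L₀ = (15.2×2.85 + 2.13×156)/(17.33) = 375.6/17.33 = 21.67 mg/L.
Initial deficit D₀ = C_s − DO₀ = 8.62 − 5.954 = 2.666 mg/L.
D(1.61) = [0.284×21.67/(1.43−0.284)](e^(−0.284×1.61) − e^(−1.43×1.61)) + 2.666 e^(−1.43×1.61)
= 5.371 × (0.6330 − 0.1000) + 2.666 × 0.1000 = 3.129 mg/L.
DO = 8.62 − 3.129 = 5.491 mg/L.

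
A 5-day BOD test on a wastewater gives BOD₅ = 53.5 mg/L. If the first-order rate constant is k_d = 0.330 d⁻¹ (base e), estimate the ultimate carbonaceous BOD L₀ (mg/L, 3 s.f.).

BOD₅ = L₀(1 − e^(−5k_d)) ⇒ L₀ = BOD₅ / (1 − e^(−5×0.330))
= 53.5 / (1 − 0.1920) = 53.5 / 0.8080 = 66.22 mg/L.

L₀ ≈ 66.2 mg/L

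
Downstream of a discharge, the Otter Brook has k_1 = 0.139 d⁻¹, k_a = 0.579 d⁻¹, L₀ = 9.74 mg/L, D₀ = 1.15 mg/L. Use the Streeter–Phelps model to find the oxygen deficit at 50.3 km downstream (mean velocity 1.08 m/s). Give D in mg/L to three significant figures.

Travel time t = x/v = 50.3 km / (1.08 m/s) = 50300 m / 1.08 m/s = 46570 s = 0.5391 d.
k_1 L₀/(k_a−k_1) = 0.139×9.74/(0.579−0.139) = 1.354/0.4400 = 3.077 mg/L.
e^(−k_1 t) = e^(−0.139×0.5391) = 0.9278; e^(−k_a t) = e^(−0.579×0.5391) = 0.7319.
D = 3.077 × (0.9278 − 0.7319) + 1.15 × 0.7319 = 0.6028 + 0.8417 = 1.444 mg/L.

D ≈ 1.44 mg/L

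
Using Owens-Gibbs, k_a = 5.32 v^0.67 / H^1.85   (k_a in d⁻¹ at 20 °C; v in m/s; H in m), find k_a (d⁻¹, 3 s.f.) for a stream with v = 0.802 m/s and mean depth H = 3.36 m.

k_a ≈ 0.488 d⁻¹

k_a = 5.32 × 0.802^0.67 / 3.36^1.85 = 5.32 × 0.8626 / 9.413 = 0.4875 d⁻¹.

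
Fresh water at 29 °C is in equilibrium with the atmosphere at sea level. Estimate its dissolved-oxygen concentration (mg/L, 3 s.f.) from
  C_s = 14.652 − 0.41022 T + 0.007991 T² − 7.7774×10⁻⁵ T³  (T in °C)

C_s = 14.652 − 0.41022×29 + 0.007991×29² − 7.7774×10⁻⁵×29³ = 7.579 mg/L.

C_s ≈ 7.58 mg/L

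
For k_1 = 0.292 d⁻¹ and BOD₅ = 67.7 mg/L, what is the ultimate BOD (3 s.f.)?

L₀ ≈ 88.2 mg/L

BOD₅ = L₀(1 − e^(−5k_1)) ⇒ L₀ = BOD₅ / (1 − e^(−5×0.292))
= 67.7 / (1 − 0.2322) = 67.7 / 0.7678 = 88.18 mg/L.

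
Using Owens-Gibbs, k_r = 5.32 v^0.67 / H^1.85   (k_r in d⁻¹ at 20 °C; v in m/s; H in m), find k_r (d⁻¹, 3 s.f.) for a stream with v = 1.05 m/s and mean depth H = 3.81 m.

k_r = 5.32 × 1.05^0.67 / 3.81^1.85 = 5.32 × 1.033 / 11.88 = 0.4628 d⁻¹.

k_r ≈ 0.463 d⁻¹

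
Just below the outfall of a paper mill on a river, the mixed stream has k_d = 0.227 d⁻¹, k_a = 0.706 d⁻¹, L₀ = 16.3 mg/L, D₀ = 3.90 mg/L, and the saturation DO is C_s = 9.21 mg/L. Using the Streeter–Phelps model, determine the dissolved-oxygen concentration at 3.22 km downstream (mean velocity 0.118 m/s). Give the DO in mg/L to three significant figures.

DO ≈ 5.08 mg/L

Travel time t = x/v = 3.22 km / (0.118 m/s) = 3220 m / 0.118 m/s = 27290 s = 0.3158 d.
k_d L₀/(k_a−k_d) = 0.227×16.3/(0.706−0.227) = 3.700/0.4790 = 7.725 mg/L.
e^(−k_d t) = e^(−0.227×0.3158) = 0.9308; e^(−k_a t) = e^(−0.706×0.3158) = 0.8001.
D = 7.725 × (0.9308 − 0.8001) + 3.90 × 0.8001 = 1.009 + 3.121 = 4.130 mg/L.
DO = C_s − D = 9.21 − 4.130 = 5.080 mg/L.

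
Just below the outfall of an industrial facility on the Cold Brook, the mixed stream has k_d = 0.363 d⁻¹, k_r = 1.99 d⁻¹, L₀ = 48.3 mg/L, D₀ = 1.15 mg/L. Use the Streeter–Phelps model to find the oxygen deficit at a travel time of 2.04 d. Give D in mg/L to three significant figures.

D ≈ 4.97 mg/L

k_d L₀/(k_r−k_d) = 0.363×48.3/(1.99−0.363) = 17.53/1.627 = 10.78 mg/L.
e^(−k_d t) = e^(−0.363×2.040) = 0.4769; e^(−k_r t) = e^(−1.99×2.040) = 0.01726.
D = 10.78 × (0.4769 − 0.01726) + 1.15 × 0.01726 = 4.953 + 0.01984 = 4.973 mg/L.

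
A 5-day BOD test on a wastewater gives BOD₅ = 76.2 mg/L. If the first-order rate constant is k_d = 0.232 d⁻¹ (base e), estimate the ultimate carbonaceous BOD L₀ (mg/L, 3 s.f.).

BOD₅ = L₀(1 − e^(−5k_d)) ⇒ L₀ = BOD₅ / (1 − e^(−5×0.232))
= 76.2 / (1 − 0.3135) = 76.2 / 0.6865 = 111.0 mg/L.

L₀ ≈ 111 mg/L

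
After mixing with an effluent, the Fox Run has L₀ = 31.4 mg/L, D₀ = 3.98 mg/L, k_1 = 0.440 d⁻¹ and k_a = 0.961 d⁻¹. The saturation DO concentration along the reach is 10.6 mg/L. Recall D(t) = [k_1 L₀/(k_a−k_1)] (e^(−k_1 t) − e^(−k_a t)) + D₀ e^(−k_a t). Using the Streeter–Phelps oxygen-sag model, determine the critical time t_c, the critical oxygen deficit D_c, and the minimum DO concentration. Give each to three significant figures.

t_c ≈ 1.19 d; D_c ≈ 8.53 mg/L; min DO ≈ 2.07 mg/L

At the critical point dD/dt = 0, so k_1 L₀ e^(−k_1 t) = k_a D. Substituting D(t) from the Streeter–Phelps equation and solving for t gives
t_c = ln[(k_a/k_1)(1 − D₀(k_a−k_1)/(k_1 L₀))] / (k_a−k_1).
Here k_a−k_1 = 0.5210 d⁻¹ and 1 − D₀(k_a−k_1)/(k_1 L₀) = 1 − 3.98×0.5210/(0.440×31.4) = 0.8499, so
t_c = ln(2.184 × 0.8499) / 0.5210 = 0.6186 / 0.5210 = 1.187 d.
L(t_c) = L₀ e^(−k_1 t_c) = 31.4 × 0.5931 = 18.62 mg/L, and at the critical point k_a D_c = k_1 L, so D_c = (0.440/0.961) × 18.62 = 8.527 mg/L.
Minimum DO = C_s − D_c = 10.6 − 8.527 = 2.073 mg/L.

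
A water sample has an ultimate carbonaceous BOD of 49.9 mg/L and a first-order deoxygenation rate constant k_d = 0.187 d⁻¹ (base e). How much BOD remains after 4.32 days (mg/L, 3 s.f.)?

L ≈ 22.2 mg/L

L_t = L₀ e^(−k_d t) = 49.9 × e^(−0.187×4.32) = 49.9 × 0.4458 = 22.25 mg/L.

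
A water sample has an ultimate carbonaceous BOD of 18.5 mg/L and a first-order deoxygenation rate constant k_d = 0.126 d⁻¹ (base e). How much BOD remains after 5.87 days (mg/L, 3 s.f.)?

L_t = L₀ e^(−k_d t) = 18.5 × e^(−0.126×5.87) = 18.5 × 0.4773 = 8.830 mg/L.

L ≈ 8.83 mg/L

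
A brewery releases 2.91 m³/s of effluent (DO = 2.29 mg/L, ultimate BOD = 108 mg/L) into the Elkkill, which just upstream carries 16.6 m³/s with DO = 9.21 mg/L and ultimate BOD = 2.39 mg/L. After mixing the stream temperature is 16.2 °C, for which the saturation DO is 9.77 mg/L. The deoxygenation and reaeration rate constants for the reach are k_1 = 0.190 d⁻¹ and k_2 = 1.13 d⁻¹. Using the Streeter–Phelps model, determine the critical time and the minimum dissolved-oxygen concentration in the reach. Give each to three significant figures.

Mixed DO = (16.6×9.21 + 2.91×2.29)/(16.6+2.91) = 159.5/19.51 = 8.178 mg/L.
Mixed L₀ = (16.6×2.39 + 2.91×108)/(19.51) = 354.0/19.51 = 18.14 mg/L.
Initial deficit D₀ = C_s − DO₀ = 9.77 − 8.178 = 1.592 mg/L.
t_c = (1/0.9400) ln[(1.13/0.190)(1 − 1.592×0.9400/(0.190×18.14))] = 1.064 × ln(3.365) = 1.291 d.
D_c = (0.190/1.13) × 18.14 × e^(−0.190×1.291) = 0.1681 × 18.14 × 0.7825 = 2.387 mg/L.
Minimum DO = 9.77 − 2.387 = 7.383 mg/L.

t_c ≈ 1.29 d; minimum DO ≈ 7.38 mg/L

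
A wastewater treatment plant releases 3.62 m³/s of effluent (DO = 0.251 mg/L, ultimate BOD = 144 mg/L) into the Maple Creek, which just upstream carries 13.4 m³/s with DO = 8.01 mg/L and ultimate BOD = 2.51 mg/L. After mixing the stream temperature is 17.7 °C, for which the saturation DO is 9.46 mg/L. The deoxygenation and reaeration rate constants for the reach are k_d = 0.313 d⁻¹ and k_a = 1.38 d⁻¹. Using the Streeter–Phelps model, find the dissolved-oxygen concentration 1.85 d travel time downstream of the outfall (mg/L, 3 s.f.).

Mixed DO = (13.4×8.01 + 3.62×0.251)/(13.4+3.62) = 108.2/17.02 = 6.360 mg/L.
Mixed L₀ = (13.4×2.51 + 3.62×144)/(17.02) = 554.9/17.02 = 32.60 mg/L.
Initial deficit D₀ = C_s − DO₀ = 9.46 − 6.360 = 3.100 mg/L.
D(1.85) = [0.313×32.60/(1.38−0.313)](e^(−0.313×1.85) − e^(−1.38×1.85)) + 3.100 e^(−1.38×1.85)
= 9.564 × (0.5604 − 0.07785) + 3.100 × 0.07785 = 4.857 mg/L.
DO = 9.46 − 4.857 = 4.603 mg/L.

DO ≈ 4.60 mg/L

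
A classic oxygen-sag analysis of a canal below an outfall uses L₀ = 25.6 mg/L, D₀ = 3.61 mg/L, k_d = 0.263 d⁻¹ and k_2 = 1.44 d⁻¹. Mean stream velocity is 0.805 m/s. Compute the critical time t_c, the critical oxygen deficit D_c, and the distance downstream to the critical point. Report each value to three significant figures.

With k_2/k_d = 5.475 and 1 − D₀(k_2−k_d)/(k_d L₀) = 0.3689,
t_c = ln(5.475 × 0.3689) / (1.44 − 0.263) = ln(2.020) / 1.177 = 0.7031/1.177 = 0.5973 d.
D_c = (k_d/k_2) L₀ e^(−k_d t_c) = (0.263/1.44) × 25.6 × e^(−0.263×0.5973) = 0.1826 × 25.6 × 0.8546 = 3.996 mg/L.
x_c = v t_c = 0.805 m/s × 0.5973 d × 86400 s/d = 41550 m ≈ 41.5 km.

t_c ≈ 0.597 d; D_c ≈ 4.00 mg/L; x_c ≈ 41.5 km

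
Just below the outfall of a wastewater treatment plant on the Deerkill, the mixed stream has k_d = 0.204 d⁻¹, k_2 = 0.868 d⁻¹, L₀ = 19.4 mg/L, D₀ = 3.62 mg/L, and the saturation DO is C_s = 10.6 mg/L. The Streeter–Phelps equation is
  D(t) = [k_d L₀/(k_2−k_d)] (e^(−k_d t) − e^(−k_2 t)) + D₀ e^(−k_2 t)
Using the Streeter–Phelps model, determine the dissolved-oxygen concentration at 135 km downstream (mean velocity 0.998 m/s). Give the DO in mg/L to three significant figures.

DO ≈ 6.87 mg/L

Travel time t = x/v = 135 km / (0.998 m/s) = 135000 m / 0.998 m/s = 135300 s = 1.566 d.
k_d L₀/(k_2−k_d) = 0.204×19.4/(0.868−0.204) = 3.958/0.6640 = 5.960 mg/L.
e^(−k_d t) = e^(−0.204×1.566) = 0.7266; e^(−k_2 t) = e^(−0.868×1.566) = 0.2569.
D = 5.960 × (0.7266 − 0.2569) + 3.62 × 0.2569 = 2.799 + 0.9301 = 3.729 mg/L.
DO = C_s − D = 10.6 − 3.729 = 6.871 mg/L.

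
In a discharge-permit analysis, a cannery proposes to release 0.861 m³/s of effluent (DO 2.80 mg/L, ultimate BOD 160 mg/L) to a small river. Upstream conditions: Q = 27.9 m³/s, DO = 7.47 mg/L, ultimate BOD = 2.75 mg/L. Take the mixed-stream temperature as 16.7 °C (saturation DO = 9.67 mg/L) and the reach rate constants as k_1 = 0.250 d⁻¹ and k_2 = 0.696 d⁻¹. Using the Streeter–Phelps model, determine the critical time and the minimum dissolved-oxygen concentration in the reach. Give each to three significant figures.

Mixed DO = (27.9×7.47 + 0.861×2.80)/(27.9+0.861) = 210.8/28.76 = 7.330 mg/L.
Mixed L₀ = (27.9×2.75 + 0.861×160)/(28.76) = 214.5/28.76 = 7.457 mg/L.
Initial deficit D₀ = C_s − DO₀ = 9.67 − 7.330 = 2.340 mg/L.
t_c = (1/0.4460) ln[(0.696/0.250)(1 − 2.340×0.4460/(0.250×7.457))] = 2.242 × ln(1.226) = 0.4563 d.
D_c = (0.250/0.696) × 7.457 × e^(−0.250×0.4563) = 0.3592 × 7.457 × 0.8922 = 2.390 mg/L.
Minimum DO = 9.67 − 2.390 = 7.280 mg/L.

t_c ≈ 0.456 d; minimum DO ≈ 7.28 mg/L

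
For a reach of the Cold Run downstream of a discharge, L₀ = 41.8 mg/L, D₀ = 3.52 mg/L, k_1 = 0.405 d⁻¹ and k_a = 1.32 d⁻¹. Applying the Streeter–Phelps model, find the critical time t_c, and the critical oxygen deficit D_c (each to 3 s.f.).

t_c ≈ 1.06 d; D_c ≈ 8.35 mg/L

t_c = [1/(k_a−k_1)] ln[(k_a/k_1)(1 − D₀(k_a−k_1)/(k_1 L₀))]
= [1/(1.32−0.405)] ln[(1.32/0.405)(1 − 3.52×0.9150/(0.405×41.8))]
= (1/0.9150) ln[3.259 × 0.8097] = 1.093 × ln(2.639) = 1.093 × 0.9705 = 1.061 d.
D_c = (k_1/k_a) L₀ e^(−k_1 t_c) = (0.405/1.32) × 41.8 × e^(−0.405×1.061) = 0.3068 × 41.8 × 0.6508 = 8.347 mg/L.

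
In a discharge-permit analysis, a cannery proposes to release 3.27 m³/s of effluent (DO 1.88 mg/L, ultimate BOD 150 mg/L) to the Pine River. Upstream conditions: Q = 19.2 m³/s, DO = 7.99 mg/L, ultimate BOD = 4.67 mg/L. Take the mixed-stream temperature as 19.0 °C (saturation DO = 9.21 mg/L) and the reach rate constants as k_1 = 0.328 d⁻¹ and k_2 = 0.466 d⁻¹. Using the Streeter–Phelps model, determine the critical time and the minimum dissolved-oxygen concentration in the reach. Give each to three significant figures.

Mixed DO = (19.2×7.99 + 3.27×1.88)/(19.2+3.27) = 159.6/22.47 = 7.101 mg/L.
Mixed L₀ = (19.2×4.67 + 3.27×150)/(22.47) = 580.2/22.47 = 25.82 mg/L.
Initial deficit D₀ = C_s − DO₀ = 9.21 − 7.101 = 2.109 mg/L.
t_c = (1/0.1380) ln[(0.466/0.328)(1 − 2.109×0.1380/(0.328×25.82))] = 7.246 × ln(1.372) = 2.291 d.
D_c = (0.328/0.466) × 25.82 × e^(−0.328×2.291) = 0.7039 × 25.82 × 0.4716 = 8.571 mg/L.
Minimum DO = 9.21 − 8.571 = 0.6387 mg/L.

t_c ≈ 2.29 d; minimum DO ≈ 0.639 mg/L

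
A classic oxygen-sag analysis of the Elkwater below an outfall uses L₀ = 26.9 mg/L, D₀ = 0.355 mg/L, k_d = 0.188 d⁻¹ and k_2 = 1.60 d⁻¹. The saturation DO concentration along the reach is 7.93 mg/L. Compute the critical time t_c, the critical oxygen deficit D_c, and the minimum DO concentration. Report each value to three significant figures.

t_c ≈ 1.44 d; D_c ≈ 2.41 mg/L; min DO ≈ 5.52 mg/L

t_c = [1/(k_2−k_d)] ln[(k_2/k_d)(1 − D₀(k_2−k_d)/(k_d L₀))]
= [1/(1.60−0.188)] ln[(1.60/0.188)(1 − 0.355×1.412/(0.188×26.9))]
= (1/1.412) ln[8.511 × 0.9009] = 0.7082 × ln(7.667) = 0.7082 × 2.037 = 1.443 d.
D_c = (k_d/k_2) L₀ e^(−k_d t_c) = (0.188/1.60) × 26.9 × e^(−0.188×1.443) = 0.1175 × 26.9 × 0.7625 = 2.410 mg/L.
Minimum DO = C_s − D_c = 7.93 − 2.410 = 5.520 mg/L.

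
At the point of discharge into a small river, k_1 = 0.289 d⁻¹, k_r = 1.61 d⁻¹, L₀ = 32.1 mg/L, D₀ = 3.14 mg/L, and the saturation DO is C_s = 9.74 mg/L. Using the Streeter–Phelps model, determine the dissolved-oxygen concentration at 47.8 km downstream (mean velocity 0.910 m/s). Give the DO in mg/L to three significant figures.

DO ≈ 5.31 mg/L

Travel time t = x/v = 47.8 km / (0.910 m/s) = 47800 m / 0.910 m/s = 52530 s = 0.6080 d.
k_1 L₀/(k_r−k_1) = 0.289×32.1/(1.61−0.289) = 9.277/1.321 = 7.023 mg/L.
e^(−k_1 t) = e^(−0.289×0.6080) = 0.8389; e^(−k_r t) = e^(−1.61×0.6080) = 0.3758.
D = 7.023 × (0.8389 − 0.3758) + 3.14 × 0.3758 = 3.252 + 1.180 = 4.432 mg/L.
DO = C_s − D = 9.74 − 4.432 = 5.308 mg/L.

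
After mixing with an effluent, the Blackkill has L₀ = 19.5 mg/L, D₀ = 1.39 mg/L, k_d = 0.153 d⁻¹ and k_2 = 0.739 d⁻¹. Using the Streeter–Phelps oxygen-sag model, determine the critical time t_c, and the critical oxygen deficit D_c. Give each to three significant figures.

t_c ≈ 2.14 d; D_c ≈ 2.91 mg/L

t_c = [1/(k_2−k_d)] ln[(k_2/k_d)(1 − D₀(k_2−k_d)/(k_d L₀))]
= [1/(0.739−0.153)] ln[(0.739/0.153)(1 − 1.39×0.5860/(0.153×19.5))]
= (1/0.5860) ln[4.830 × 0.7270] = 1.706 × ln(3.511) = 1.706 × 1.256 = 2.143 d.
D_c = (k_d/k_2) L₀ e^(−k_d t_c) = (0.153/0.739) × 19.5 × e^(−0.153×2.143) = 0.2070 × 19.5 × 0.7204 = 2.908 mg/L.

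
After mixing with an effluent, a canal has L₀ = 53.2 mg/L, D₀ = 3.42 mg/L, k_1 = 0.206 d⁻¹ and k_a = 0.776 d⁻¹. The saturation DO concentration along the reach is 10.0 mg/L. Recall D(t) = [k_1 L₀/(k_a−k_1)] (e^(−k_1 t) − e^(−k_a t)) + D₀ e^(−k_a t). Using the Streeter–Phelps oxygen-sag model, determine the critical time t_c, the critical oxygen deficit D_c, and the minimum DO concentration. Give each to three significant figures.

t_c = [1/(k_a−k_1)] ln[(k_a/k_1)(1 − D₀(k_a−k_1)/(k_1 L₀))]
= [1/(0.776−0.206)] ln[(0.776/0.206)(1 − 3.42×0.5700/(0.206×53.2))]
= (1/0.5700) ln[3.767 × 0.8221] = 1.754 × ln(3.097) = 1.754 × 1.130 = 1.983 d.
D_c = (k_1/k_a) L₀ e^(−k_1 t_c) = (0.206/0.776) × 53.2 × e^(−0.206×1.983) = 0.2655 × 53.2 × 0.6646 = 9.386 mg/L.
Minimum DO = C_s − D_c = 10.0 − 9.386 = 0.6137 mg/L.

t_c ≈ 1.98 d; D_c ≈ 9.39 mg/L; min DO ≈ 0.614 mg/L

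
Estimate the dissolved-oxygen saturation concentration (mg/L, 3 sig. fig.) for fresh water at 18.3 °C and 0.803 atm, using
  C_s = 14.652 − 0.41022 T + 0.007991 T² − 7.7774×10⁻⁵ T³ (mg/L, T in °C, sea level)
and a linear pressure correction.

C_s ≈ 7.50 mg/L

At sea level: C_s = 14.652 − 0.41022×18.3 + 0.007991×18.3² − 7.7774×10⁻⁵×18.3³ = 9.344 mg/L.
Pressure correction: C_s' = 9.344 × 0.803 = 7.504 mg/L.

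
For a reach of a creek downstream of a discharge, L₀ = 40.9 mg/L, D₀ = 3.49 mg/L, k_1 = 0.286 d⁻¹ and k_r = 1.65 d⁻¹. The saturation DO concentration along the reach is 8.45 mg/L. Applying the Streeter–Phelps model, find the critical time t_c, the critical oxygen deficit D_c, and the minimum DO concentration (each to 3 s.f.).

With k_r/k_1 = 5.769 and 1 − D₀(k_r−k_1)/(k_1 L₀) = 0.5930,
t_c = ln(5.769 × 0.5930) / (1.65 − 0.286) = ln(3.421) / 1.364 = 1.230/1.364 = 0.9018 d.
L(t_c) = L₀ e^(−k_1 t_c) = 40.9 × 0.7727 = 31.60 mg/L, and at the critical point k_r D_c = k_1 L, so D_c = (0.286/1.65) × 31.60 = 5.478 mg/L.
Minimum DO = C_s − D_c = 8.45 − 5.478 = 2.972 mg/L.

t_c ≈ 0.902 d; D_c ≈ 5.48 mg/L; min DO ≈ 2.97 mg/L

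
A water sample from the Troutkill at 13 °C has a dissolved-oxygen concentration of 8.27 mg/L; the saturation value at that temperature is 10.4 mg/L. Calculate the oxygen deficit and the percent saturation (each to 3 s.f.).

D = C_s − C = 10.4 − 8.27 = 2.13 mg/L.
% saturation = 8.27/10.4 × 100 = 79.5 %.

D ≈ 2.13 mg/L; 79.5 % saturation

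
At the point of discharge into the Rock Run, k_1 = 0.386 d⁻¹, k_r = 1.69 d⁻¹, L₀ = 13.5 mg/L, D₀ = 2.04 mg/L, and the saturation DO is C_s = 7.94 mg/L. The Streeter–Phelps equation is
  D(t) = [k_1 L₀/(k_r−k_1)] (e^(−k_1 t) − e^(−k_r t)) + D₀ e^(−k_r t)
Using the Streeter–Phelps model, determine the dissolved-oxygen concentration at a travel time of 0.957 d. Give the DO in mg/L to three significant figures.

DO ≈ 5.57 mg/L

k_1 L₀/(k_r−k_1) = 0.386×13.5/(1.69−0.386) = 5.211/1.304 = 3.996 mg/L.
e^(−k_1 t) = e^(−0.386×0.9570) = 0.6911; e^(−k_r t) = e^(−1.69×0.9570) = 0.1984.
D = 3.996 × (0.6911 − 0.1984) + 2.04 × 0.1984 = 1.969 + 0.4048 = 2.374 mg/L.
DO = C_s − D = 7.94 − 2.374 = 5.566 mg/L.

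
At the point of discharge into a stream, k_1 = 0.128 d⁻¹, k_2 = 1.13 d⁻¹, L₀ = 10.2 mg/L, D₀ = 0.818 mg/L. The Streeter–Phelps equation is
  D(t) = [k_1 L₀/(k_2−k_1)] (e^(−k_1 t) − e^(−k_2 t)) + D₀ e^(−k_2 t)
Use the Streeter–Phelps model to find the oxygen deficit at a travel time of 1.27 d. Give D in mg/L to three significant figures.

k_1 L₀/(k_2−k_1) = 0.128×10.2/(1.13−0.128) = 1.306/1.002 = 1.303 mg/L.
e^(−k_1 t) = e^(−0.128×1.270) = 0.8500; e^(−k_2 t) = e^(−1.13×1.270) = 0.2381.
D = 1.303 × (0.8500 − 0.2381) + 0.818 × 0.2381 = 0.7973 + 0.1948 = 0.9920 mg/L.

D ≈ 0.992 mg/L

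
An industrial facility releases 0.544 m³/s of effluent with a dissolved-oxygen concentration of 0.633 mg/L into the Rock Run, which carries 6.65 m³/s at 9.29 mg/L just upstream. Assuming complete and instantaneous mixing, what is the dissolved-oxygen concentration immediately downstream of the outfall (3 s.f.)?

Flow-weighted mixing: C = (Q_r C_r + Q_w C_w)/(Q_r + Q_w)
= (6.65×9.29 + 0.544×0.633)/(6.65 + 0.544) = 62.12/7.194 = 8.635 mg/L.

8.64 mg/L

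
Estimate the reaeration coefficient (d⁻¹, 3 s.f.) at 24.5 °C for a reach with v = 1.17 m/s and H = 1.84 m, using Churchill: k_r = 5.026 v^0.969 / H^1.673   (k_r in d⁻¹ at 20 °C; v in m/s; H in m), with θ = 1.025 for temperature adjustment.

k_r ≈ 2.36 d⁻¹

k_r(20) = 5.026 × 1.17^0.969 / 1.84^1.673 = 5.026 × 1.164 / 2.774 = 2.110 d⁻¹.
k_r(24.5) = 2.110 × 1.025^(24.5−20) = 2.110 × 1.118 = 2.358 d⁻¹.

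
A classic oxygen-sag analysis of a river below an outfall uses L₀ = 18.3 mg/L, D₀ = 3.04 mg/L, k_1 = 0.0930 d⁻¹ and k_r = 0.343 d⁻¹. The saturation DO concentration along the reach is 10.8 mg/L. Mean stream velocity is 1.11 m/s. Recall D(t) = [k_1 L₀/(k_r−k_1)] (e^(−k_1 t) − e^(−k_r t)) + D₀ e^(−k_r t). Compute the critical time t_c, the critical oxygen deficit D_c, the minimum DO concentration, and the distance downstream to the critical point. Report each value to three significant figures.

At the critical point dD/dt = 0, so k_1 L₀ e^(−k_1 t) = k_r D. Substituting D(t) from the Streeter–Phelps equation and solving for t gives
t_c = ln[(k_r/k_1)(1 − D₀(k_r−k_1)/(k_1 L₀))] / (k_r−k_1).
Here k_r−k_1 = 0.2500 d⁻¹ and 1 − D₀(k_r−k_1)/(k_1 L₀) = 1 − 3.04×0.2500/(0.0930×18.3) = 0.5534, so
t_c = ln(3.688 × 0.5534) / 0.2500 = 0.7135 / 0.2500 = 2.854 d.
D_c = (k_1/k_r) L₀ e^(−k_1 t_c) = (0.0930/0.343) × 18.3 × e^(−0.0930×2.854) = 0.2711 × 18.3 × 0.7669 = 3.805 mg/L.
Minimum DO = C_s − D_c = 10.8 − 3.805 = 6.995 mg/L.
x_c = v t_c = 1.11 m/s × 2.854 d × 86400 s/d = 273700 m ≈ 274 km.

t_c ≈ 2.85 d; D_c ≈ 3.81 mg/L; min DO ≈ 6.99 mg/L; x_c ≈ 274 km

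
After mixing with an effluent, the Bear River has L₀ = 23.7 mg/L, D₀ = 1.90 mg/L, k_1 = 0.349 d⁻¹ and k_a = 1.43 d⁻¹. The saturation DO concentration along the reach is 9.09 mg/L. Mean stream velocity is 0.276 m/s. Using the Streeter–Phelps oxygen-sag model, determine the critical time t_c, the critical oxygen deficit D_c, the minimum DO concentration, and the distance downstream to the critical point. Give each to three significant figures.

With k_a/k_1 = 4.097 and 1 − D₀(k_a−k_1)/(k_1 L₀) = 0.7517,
t_c = ln(4.097 × 0.7517) / (1.43 − 0.349) = ln(3.080) / 1.081 = 1.125/1.081 = 1.041 d.
D_c = (k_1/k_a) L₀ e^(−k_1 t_c) = (0.349/1.43) × 23.7 × e^(−0.349×1.041) = 0.2441 × 23.7 × 0.6955 = 4.023 mg/L.
Minimum DO = C_s − D_c = 9.09 − 4.023 = 5.067 mg/L.
x_c = v t_c = 0.276 m/s × 1.041 d × 86400 s/d = 24820 m ≈ 24.8 km.

t_c ≈ 1.04 d; D_c ≈ 4.02 mg/L; min DO ≈ 5.07 mg/L; x_c ≈ 24.8 km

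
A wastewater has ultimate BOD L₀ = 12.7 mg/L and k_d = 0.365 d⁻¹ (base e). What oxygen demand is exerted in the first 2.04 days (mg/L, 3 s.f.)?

y_t = L₀(1 − e^(−k_d t)) = 12.7 × (1 − e^(−0.365×2.04))
= 12.7 × (1 − 0.4749) = 12.7 × 0.5251 = 6.668 mg/L.

y ≈ 6.67 mg/L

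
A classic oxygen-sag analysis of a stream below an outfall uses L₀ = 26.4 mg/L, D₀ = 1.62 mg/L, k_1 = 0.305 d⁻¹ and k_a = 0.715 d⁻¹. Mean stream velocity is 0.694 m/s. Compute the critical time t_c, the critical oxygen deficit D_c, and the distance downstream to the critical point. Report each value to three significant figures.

t_c ≈ 1.87 d; D_c ≈ 6.37 mg/L; x_c ≈ 112 km

t_c = [1/(k_a−k_1)] ln[(k_a/k_1)(1 − D₀(k_a−k_1)/(k_1 L₀))]
= [1/(0.715−0.305)] ln[(0.715/0.305)(1 − 1.62×0.4100/(0.305×26.4))]
= (1/0.4100) ln[2.344 × 0.9175] = 2.439 × ln(2.151) = 2.439 × 0.7659 = 1.868 d.
L(t_c) = L₀ e^(−k_1 t_c) = 26.4 × 0.5657 = 14.93 mg/L, and at the critical point k_a D_c = k_1 L, so D_c = (0.305/0.715) × 14.93 = 6.370 mg/L.
x_c = v t_c = 0.694 m/s × 1.868 d × 86400 s/d = 112000 m ≈ 112 km.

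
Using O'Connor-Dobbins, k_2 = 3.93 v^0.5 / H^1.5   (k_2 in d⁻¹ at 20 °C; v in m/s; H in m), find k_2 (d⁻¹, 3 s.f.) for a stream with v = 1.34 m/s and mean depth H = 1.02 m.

k_2 ≈ 4.42 d⁻¹

k_2 = 3.93 × 1.34^0.5 / 1.02^1.5 = 3.93 × 1.158 / 1.030 = 4.416 d⁻¹.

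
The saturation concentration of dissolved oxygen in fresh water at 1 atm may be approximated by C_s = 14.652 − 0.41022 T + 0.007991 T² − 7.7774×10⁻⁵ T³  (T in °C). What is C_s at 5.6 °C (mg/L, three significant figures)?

C_s = 14.652 − 0.41022×5.6 + 0.007991×5.6² − 7.7774×10⁻⁵×5.6³ = 12.59 mg/L.

C_s ≈ 12.6 mg/L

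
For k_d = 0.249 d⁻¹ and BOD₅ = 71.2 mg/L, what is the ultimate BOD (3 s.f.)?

BOD₅ = L₀(1 − e^(−5k_d)) ⇒ L₀ = BOD₅ / (1 − e^(−5×0.249))
= 71.2 / (1 − 0.2879) = 71.2 / 0.7121 = 99.99 mg/L.

L₀ ≈ 100 mg/L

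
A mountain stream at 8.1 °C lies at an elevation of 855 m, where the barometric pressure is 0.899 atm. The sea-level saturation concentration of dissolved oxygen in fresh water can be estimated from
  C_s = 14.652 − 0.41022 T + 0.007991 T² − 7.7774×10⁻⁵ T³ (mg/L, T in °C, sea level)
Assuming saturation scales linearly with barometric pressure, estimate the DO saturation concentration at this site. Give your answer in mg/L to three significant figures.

C_s ≈ 10.6 mg/L

At sea level: C_s = 14.652 − 0.41022×8.1 + 0.007991×8.1² − 7.7774×10⁻⁵×8.1³ = 11.81 mg/L.
Pressure correction: C_s' = 11.81 × 0.899 = 10.62 mg/L.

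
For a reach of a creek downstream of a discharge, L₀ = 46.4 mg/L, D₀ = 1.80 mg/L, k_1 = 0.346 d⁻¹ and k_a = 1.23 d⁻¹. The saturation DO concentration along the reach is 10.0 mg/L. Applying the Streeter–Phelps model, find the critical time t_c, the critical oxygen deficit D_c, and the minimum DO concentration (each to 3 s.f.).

t_c = [1/(k_a−k_1)] ln[(k_a/k_1)(1 − D₀(k_a−k_1)/(k_1 L₀))]
= [1/(1.23−0.346)] ln[(1.23/0.346)(1 − 1.80×0.8840/(0.346×46.4))]
= (1/0.8840) ln[3.555 × 0.9009] = 1.131 × ln(3.203) = 1.131 × 1.164 = 1.317 d.
D_c = (k_1/k_a) L₀ e^(−k_1 t_c) = (0.346/1.23) × 46.4 × e^(−0.346×1.317) = 0.2813 × 46.4 × 0.6341 = 8.276 mg/L.
Minimum DO = C_s − D_c = 10.0 − 8.276 = 1.724 mg/L.

t_c ≈ 1.32 d; D_c ≈ 8.28 mg/L; min DO ≈ 1.72 mg/L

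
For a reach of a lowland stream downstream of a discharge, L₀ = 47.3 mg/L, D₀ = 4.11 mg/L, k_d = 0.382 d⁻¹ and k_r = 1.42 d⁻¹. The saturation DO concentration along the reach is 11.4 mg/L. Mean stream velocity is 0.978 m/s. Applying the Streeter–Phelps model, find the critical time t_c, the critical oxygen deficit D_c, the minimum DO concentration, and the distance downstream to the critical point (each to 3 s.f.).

t_c ≈ 1.01 d; D_c ≈ 8.67 mg/L; min DO ≈ 2.73 mg/L; x_c ≈ 85.0 km

With k_r/k_d = 3.717 and 1 − D₀(k_r−k_d)/(k_d L₀) = 0.7639,
t_c = ln(3.717 × 0.7639) / (1.42 − 0.382) = ln(2.840) / 1.038 = 1.044/1.038 = 1.005 d.
L(t_c) = L₀ e^(−k_d t_c) = 47.3 × 0.6811 = 32.21 mg/L, and at the critical point k_r D_c = k_d L, so D_c = (0.382/1.42) × 32.21 = 8.666 mg/L.
Minimum DO = C_s − D_c = 11.4 − 8.666 = 2.734 mg/L.
x_c = v t_c = 0.978 m/s × 1.005 d × 86400 s/d = 84960 m ≈ 85.0 km.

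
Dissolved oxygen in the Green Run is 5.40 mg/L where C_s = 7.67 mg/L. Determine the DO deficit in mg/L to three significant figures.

D ≈ 2.27 mg/L

D = C_s − C = 7.67 − 5.40 = 2.27 mg/L.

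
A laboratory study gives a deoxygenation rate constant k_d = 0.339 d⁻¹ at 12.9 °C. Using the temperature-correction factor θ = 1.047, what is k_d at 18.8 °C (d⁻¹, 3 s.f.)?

k_d(T₂) = k_d(T₁) · θ^(T₂−T₁) = 0.339 × 1.047^(18.8−12.9)
= 0.339 × 1.047^5.90 = 0.339 × 1.311 = 0.4445 d⁻¹.

k_d ≈ 0.445 d⁻¹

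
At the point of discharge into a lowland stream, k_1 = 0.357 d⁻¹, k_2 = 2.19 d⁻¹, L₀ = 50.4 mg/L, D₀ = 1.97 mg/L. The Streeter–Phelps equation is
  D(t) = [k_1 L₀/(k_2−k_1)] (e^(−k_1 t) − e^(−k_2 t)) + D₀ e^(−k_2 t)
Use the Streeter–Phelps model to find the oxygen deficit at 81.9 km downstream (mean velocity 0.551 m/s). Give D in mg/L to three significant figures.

D ≈ 5.13 mg/L

Travel time t = x/v = 81.9 km / (0.551 m/s) = 81900 m / 0.551 m/s = 148600 s = 1.720 d.
k_1 L₀/(k_2−k_1) = 0.357×50.4/(2.19−0.357) = 17.99/1.833 = 9.816 mg/L.
e^(−k_1 t) = e^(−0.357×1.720) = 0.5411; e^(−k_2 t) = e^(−2.19×1.720) = 0.02311.
D = 9.816 × (0.5411 − 0.02311) + 1.97 × 0.02311 = 5.085 + 0.04552 = 5.130 mg/L.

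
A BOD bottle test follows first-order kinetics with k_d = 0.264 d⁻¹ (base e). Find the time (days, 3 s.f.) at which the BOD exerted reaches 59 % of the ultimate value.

y/L₀ = 1 − e^(−k_d t) = 0.59 ⇒ e^(−k_d t) = 0.410
t = −ln(0.410) / 0.264 = 0.8916 / 0.264 = 3.377 d.

t ≈ 3.38 d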